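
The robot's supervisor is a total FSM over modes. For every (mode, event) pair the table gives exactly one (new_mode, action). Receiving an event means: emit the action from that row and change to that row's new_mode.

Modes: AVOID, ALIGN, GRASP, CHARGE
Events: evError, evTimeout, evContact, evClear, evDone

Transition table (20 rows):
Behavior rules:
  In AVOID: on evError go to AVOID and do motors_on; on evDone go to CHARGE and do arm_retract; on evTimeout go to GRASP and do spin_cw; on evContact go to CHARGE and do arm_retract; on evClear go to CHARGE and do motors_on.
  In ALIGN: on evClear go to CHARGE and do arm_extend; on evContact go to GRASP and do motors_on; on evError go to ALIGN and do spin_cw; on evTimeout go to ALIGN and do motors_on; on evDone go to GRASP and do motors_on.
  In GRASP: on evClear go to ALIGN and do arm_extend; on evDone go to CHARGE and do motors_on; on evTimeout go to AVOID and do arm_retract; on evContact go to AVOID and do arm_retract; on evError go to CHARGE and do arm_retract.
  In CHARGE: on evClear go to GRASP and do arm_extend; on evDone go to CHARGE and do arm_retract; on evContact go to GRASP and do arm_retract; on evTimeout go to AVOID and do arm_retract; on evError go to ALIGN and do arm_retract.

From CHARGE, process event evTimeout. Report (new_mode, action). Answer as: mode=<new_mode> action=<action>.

mode=AVOID action=arm_retract

current mode = CHARGE; filter table to that mode:
  (CHARGE, evClear) → (GRASP, arm_extend)
  (CHARGE, evDone) → (CHARGE, arm_retract)
  (CHARGE, evContact) → (GRASP, arm_retract)
  (CHARGE, evTimeout) → (AVOID, arm_retract)  ← event matches
  (CHARGE, evError) → (ALIGN, arm_retract)
event = evTimeout selects (AVOID, arm_retract)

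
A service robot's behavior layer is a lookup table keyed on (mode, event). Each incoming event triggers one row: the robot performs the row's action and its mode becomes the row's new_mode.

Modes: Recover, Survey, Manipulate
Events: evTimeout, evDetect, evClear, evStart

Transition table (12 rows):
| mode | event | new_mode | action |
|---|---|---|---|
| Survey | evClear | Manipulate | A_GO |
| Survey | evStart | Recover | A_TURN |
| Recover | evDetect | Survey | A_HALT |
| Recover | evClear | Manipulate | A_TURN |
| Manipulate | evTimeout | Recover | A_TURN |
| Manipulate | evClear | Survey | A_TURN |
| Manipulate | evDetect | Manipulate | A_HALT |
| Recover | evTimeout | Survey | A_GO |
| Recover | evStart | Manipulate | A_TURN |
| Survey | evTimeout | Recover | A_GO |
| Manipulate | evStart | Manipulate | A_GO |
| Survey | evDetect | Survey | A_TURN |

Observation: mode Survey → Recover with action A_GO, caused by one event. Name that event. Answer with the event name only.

try evTimeout: (Survey, evTimeout) → (Recover, A_GO)  ← matches
try evDetect: (Survey, evDetect) → (Survey, A_TURN)
try evClear: (Survey, evClear) → (Manipulate, A_GO)
try evStart: (Survey, evStart) → (Recover, A_TURN)

evTimeout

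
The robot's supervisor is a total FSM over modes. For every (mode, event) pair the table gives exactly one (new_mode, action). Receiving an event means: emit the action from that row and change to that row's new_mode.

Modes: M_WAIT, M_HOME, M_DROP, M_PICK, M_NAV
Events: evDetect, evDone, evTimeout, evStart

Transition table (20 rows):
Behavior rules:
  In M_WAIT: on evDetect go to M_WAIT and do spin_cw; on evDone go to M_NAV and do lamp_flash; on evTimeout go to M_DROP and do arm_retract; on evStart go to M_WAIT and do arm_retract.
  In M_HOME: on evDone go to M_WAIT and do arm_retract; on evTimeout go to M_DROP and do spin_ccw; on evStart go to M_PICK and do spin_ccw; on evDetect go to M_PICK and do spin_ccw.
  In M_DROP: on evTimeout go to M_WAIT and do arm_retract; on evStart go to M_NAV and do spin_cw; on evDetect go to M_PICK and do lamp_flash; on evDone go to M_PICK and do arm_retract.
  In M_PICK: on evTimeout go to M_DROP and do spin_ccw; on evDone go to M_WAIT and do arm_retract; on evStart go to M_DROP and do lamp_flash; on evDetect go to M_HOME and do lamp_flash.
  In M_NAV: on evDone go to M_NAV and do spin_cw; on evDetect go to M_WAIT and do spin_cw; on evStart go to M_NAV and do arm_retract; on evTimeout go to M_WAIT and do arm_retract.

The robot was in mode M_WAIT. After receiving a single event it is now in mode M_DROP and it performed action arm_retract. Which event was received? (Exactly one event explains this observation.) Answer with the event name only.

evTimeout

try evDetect: (M_WAIT, evDetect) → (M_WAIT, spin_cw)
try evDone: (M_WAIT, evDone) → (M_NAV, lamp_flash)
try evTimeout: (M_WAIT, evTimeout) → (M_DROP, arm_retract)  ← matches
try evStart: (M_WAIT, evStart) → (M_WAIT, arm_retract)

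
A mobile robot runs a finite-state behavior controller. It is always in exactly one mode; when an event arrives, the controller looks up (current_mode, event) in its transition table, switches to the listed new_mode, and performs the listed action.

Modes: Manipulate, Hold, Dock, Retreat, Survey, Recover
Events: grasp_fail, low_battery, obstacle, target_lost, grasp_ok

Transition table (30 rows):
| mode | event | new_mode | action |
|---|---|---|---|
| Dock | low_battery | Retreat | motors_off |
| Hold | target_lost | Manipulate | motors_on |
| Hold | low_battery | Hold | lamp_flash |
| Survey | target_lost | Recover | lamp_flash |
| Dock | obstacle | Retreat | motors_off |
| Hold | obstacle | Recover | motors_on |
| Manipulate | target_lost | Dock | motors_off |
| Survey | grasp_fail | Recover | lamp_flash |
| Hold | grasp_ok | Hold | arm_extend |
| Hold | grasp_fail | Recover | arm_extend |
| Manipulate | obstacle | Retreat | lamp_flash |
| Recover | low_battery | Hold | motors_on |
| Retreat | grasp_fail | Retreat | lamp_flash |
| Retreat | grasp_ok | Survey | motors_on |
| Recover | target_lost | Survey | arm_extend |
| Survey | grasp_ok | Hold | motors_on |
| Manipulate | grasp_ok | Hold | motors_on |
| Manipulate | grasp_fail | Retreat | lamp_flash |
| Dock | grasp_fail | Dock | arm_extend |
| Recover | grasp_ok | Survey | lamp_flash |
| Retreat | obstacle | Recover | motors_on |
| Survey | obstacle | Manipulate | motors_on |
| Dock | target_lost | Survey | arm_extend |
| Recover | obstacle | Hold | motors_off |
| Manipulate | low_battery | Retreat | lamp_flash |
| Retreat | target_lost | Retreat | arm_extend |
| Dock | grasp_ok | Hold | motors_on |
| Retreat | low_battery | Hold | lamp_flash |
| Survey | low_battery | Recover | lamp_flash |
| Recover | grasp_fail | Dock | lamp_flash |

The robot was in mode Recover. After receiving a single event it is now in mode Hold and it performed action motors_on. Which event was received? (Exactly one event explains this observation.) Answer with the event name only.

try grasp_fail: (Recover, grasp_fail) → (Dock, lamp_flash)
try low_battery: (Recover, low_battery) → (Hold, motors_on)  ← matches
try obstacle: (Recover, obstacle) → (Hold, motors_off)
try target_lost: (Recover, target_lost) → (Survey, arm_extend)
try grasp_ok: (Recover, grasp_ok) → (Survey, lamp_flash)

low_battery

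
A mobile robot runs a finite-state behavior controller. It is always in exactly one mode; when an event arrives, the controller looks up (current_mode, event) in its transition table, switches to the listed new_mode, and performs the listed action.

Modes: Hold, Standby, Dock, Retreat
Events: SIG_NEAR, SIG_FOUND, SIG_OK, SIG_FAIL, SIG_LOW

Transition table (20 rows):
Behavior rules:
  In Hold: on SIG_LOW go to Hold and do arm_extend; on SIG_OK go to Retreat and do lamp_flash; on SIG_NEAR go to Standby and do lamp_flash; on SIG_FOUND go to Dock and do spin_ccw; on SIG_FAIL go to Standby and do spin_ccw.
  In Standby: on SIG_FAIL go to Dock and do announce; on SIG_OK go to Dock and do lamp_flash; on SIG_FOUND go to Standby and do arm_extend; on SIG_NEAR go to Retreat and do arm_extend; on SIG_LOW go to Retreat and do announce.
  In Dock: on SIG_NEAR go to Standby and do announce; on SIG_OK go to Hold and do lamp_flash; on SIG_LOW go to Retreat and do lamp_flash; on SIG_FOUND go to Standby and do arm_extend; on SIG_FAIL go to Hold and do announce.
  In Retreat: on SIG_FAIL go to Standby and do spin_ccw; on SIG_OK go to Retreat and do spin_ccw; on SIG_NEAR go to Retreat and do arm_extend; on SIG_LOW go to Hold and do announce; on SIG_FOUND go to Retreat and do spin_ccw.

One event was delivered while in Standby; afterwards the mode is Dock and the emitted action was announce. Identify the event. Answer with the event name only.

try SIG_NEAR: (Standby, SIG_NEAR) → (Retreat, arm_extend)
try SIG_FOUND: (Standby, SIG_FOUND) → (Standby, arm_extend)
try SIG_OK: (Standby, SIG_OK) → (Dock, lamp_flash)
try SIG_FAIL: (Standby, SIG_FAIL) → (Dock, announce)  ← matches
try SIG_LOW: (Standby, SIG_LOW) → (Retreat, announce)

SIG_FAIL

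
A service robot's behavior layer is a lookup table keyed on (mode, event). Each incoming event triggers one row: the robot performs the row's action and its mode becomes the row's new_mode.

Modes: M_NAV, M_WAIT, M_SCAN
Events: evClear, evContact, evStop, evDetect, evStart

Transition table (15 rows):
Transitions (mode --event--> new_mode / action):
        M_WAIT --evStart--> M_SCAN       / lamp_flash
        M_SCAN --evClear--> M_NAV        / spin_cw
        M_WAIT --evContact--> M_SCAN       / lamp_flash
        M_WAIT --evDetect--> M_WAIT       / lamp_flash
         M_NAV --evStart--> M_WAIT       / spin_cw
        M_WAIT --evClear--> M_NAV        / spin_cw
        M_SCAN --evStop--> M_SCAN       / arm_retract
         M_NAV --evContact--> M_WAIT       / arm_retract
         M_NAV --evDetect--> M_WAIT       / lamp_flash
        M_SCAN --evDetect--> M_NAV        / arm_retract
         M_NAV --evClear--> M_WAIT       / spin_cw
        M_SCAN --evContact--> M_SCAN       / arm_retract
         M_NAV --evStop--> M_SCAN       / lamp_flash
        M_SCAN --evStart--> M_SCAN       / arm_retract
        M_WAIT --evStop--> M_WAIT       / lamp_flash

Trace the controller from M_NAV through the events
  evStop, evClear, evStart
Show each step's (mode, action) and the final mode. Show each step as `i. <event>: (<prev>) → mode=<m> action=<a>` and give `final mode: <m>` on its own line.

1. evStop: (M_NAV) → mode=M_SCAN action=lamp_flash
2. evClear: (M_SCAN) → mode=M_NAV action=spin_cw
3. evStart: (M_NAV) → mode=M_WAIT action=spin_cw

final mode: M_WAIT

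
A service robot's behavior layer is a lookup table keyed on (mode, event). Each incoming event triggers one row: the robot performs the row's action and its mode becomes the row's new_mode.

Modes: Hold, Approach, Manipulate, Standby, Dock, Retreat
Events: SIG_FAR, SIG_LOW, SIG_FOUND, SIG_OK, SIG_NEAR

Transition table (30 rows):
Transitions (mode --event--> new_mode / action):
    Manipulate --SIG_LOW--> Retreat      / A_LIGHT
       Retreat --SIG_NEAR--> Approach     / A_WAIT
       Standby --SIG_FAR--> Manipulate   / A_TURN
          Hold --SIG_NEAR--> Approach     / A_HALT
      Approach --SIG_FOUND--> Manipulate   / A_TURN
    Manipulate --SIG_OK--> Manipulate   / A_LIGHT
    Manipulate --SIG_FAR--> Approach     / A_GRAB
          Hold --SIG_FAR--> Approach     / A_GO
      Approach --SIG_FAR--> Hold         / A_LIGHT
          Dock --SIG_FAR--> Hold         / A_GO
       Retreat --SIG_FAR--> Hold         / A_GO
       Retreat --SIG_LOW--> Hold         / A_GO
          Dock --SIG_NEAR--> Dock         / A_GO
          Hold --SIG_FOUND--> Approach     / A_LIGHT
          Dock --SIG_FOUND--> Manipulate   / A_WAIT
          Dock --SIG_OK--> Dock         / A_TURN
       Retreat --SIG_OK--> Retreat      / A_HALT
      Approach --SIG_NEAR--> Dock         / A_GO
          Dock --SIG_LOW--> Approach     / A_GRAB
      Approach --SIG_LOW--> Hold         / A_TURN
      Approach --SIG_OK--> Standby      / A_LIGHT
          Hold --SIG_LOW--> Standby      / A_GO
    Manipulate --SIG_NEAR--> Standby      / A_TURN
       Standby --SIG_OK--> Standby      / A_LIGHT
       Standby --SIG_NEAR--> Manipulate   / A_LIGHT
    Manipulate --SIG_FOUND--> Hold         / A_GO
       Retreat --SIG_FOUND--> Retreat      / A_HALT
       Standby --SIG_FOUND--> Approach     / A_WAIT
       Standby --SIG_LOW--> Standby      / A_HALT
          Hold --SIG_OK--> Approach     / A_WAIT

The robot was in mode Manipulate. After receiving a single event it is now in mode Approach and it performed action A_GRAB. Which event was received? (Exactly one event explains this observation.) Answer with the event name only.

SIG_FAR

try SIG_FAR: (Manipulate, SIG_FAR) → (Approach, A_GRAB)  ← matches
try SIG_LOW: (Manipulate, SIG_LOW) → (Retreat, A_LIGHT)
try SIG_FOUND: (Manipulate, SIG_FOUND) → (Hold, A_GO)
try SIG_OK: (Manipulate, SIG_OK) → (Manipulate, A_LIGHT)
try SIG_NEAR: (Manipulate, SIG_NEAR) → (Standby, A_TURN)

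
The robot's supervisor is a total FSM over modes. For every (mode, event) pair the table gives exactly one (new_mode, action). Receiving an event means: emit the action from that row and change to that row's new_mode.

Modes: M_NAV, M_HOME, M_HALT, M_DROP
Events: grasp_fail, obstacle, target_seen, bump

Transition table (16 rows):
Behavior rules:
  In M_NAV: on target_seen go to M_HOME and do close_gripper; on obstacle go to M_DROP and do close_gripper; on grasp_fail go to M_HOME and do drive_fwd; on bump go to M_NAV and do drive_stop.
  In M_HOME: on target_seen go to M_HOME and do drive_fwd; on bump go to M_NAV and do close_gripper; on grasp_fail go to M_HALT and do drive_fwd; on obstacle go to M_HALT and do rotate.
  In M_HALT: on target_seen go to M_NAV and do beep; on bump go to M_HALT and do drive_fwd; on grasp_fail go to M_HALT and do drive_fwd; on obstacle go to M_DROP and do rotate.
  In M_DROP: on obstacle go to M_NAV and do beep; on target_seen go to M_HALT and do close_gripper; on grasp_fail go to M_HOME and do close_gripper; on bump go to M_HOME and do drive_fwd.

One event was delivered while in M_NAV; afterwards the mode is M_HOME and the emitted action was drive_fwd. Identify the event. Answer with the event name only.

grasp_fail

try grasp_fail: (M_NAV, grasp_fail) → (M_HOME, drive_fwd)  ← matches
try obstacle: (M_NAV, obstacle) → (M_DROP, close_gripper)
try target_seen: (M_NAV, target_seen) → (M_HOME, close_gripper)
try bump: (M_NAV, bump) → (M_NAV, drive_stop)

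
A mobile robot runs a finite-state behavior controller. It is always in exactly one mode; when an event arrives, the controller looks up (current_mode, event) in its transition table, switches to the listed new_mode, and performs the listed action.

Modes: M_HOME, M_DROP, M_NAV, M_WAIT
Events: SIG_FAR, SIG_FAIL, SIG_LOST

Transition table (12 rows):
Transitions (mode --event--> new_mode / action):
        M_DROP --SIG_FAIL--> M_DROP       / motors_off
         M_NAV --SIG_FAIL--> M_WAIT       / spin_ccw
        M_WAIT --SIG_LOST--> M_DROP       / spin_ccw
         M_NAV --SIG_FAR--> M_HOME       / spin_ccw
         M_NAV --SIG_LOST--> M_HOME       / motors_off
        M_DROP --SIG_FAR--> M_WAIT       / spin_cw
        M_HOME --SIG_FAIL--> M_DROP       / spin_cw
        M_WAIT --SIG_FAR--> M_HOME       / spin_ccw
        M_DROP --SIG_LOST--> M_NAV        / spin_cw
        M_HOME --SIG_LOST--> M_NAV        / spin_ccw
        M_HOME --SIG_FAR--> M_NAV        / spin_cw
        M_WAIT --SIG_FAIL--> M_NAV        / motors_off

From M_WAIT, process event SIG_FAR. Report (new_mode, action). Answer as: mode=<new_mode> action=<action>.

mode=M_HOME action=spin_ccw

current mode = M_WAIT; filter table to that mode:
  (M_WAIT, SIG_LOST) → (M_DROP, spin_ccw)
  (M_WAIT, SIG_FAR) → (M_HOME, spin_ccw)  ← event matches
  (M_WAIT, SIG_FAIL) → (M_NAV, motors_off)
event = SIG_FAR selects (M_HOME, spin_ccw)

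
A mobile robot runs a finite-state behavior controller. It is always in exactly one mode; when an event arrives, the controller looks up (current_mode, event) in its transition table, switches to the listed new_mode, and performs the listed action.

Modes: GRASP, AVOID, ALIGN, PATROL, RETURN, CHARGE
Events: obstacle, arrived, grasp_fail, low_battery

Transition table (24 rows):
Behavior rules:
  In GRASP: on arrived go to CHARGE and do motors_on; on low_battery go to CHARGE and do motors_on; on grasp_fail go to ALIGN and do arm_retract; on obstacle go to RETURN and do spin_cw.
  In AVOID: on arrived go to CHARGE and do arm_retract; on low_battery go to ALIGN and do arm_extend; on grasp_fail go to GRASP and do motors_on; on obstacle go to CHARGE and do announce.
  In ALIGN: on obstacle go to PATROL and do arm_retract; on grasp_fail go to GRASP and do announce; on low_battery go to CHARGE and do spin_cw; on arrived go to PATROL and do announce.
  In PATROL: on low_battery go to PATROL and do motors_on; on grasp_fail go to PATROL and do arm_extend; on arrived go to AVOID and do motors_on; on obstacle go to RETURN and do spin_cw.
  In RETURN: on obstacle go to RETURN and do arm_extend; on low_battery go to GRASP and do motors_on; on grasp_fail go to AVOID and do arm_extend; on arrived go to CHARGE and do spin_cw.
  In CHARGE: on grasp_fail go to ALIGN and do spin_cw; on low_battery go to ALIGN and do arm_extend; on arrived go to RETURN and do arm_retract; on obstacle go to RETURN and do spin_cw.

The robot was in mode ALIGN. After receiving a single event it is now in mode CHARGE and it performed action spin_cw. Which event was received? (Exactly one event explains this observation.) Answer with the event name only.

try obstacle: (ALIGN, obstacle) → (PATROL, arm_retract)
try arrived: (ALIGN, arrived) → (PATROL, announce)
try grasp_fail: (ALIGN, grasp_fail) → (GRASP, announce)
try low_battery: (ALIGN, low_battery) → (CHARGE, spin_cw)  ← matches

low_battery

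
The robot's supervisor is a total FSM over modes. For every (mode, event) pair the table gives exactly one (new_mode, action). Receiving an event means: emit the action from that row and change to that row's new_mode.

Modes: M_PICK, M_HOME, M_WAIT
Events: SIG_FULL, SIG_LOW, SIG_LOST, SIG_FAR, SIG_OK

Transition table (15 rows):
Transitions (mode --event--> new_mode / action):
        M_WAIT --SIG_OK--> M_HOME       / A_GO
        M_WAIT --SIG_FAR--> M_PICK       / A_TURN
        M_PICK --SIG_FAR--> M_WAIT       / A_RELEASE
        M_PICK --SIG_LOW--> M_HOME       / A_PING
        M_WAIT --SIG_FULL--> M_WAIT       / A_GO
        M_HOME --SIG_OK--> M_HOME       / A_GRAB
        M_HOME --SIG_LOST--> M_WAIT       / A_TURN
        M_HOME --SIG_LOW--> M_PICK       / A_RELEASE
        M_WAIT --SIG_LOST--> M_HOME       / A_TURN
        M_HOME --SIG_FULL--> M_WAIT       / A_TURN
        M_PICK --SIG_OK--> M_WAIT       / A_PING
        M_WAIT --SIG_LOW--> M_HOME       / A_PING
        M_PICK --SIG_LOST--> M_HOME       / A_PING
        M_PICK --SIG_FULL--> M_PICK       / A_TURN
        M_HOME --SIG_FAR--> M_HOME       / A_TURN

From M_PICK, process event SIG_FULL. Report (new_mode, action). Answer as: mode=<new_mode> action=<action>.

current mode = M_PICK; filter table to that mode:
  (M_PICK, SIG_FAR) → (M_WAIT, A_RELEASE)
  (M_PICK, SIG_LOW) → (M_HOME, A_PING)
  (M_PICK, SIG_OK) → (M_WAIT, A_PING)
  (M_PICK, SIG_LOST) → (M_HOME, A_PING)
  (M_PICK, SIG_FULL) → (M_PICK, A_TURN)  ← event matches
event = SIG_FULL selects (M_PICK, A_TURN)

mode=M_PICK action=A_TURN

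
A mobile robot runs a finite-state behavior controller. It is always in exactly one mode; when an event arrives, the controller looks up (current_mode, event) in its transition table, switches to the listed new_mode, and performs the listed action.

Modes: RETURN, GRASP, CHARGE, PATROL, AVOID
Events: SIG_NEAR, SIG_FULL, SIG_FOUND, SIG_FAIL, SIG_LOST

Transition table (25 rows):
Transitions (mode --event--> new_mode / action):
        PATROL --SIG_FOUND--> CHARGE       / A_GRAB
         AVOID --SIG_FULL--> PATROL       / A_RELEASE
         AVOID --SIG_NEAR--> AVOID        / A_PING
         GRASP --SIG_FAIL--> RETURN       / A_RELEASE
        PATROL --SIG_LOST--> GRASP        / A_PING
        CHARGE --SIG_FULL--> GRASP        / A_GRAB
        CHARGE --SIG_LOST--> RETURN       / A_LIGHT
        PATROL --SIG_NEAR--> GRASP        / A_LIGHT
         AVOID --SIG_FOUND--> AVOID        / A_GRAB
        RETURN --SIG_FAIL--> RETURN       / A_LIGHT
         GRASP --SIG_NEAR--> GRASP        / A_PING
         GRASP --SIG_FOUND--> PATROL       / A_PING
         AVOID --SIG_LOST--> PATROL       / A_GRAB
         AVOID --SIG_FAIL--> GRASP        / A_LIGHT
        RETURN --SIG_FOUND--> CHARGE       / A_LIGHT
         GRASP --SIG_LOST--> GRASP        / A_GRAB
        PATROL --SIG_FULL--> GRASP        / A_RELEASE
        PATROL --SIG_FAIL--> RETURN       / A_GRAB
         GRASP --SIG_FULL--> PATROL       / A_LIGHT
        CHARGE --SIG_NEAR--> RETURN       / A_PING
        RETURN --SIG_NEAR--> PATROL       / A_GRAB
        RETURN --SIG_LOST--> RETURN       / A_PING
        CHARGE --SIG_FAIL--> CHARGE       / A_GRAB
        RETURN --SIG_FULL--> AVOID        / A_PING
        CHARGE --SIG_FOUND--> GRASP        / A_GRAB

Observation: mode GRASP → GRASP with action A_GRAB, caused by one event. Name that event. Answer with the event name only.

try SIG_NEAR: (GRASP, SIG_NEAR) → (GRASP, A_PING)
try SIG_FULL: (GRASP, SIG_FULL) → (PATROL, A_LIGHT)
try SIG_FOUND: (GRASP, SIG_FOUND) → (PATROL, A_PING)
try SIG_FAIL: (GRASP, SIG_FAIL) → (RETURN, A_RELEASE)
try SIG_LOST: (GRASP, SIG_LOST) → (GRASP, A_GRAB)  ← matches

SIG_LOST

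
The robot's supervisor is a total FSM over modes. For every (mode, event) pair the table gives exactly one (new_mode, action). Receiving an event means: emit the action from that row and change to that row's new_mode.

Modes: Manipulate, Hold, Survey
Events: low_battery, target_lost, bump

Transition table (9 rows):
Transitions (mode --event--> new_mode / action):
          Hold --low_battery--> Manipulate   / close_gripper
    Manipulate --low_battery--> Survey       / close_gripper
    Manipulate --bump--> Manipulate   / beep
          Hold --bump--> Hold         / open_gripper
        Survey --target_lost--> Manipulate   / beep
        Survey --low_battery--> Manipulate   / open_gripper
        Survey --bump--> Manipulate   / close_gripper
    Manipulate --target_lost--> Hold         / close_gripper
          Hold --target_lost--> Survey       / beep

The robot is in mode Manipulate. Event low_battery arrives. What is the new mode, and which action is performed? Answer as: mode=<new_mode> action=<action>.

mode=Survey action=close_gripper

current mode = Manipulate; filter table to that mode:
  (Manipulate, low_battery) → (Survey, close_gripper)  ← event matches
  (Manipulate, bump) → (Manipulate, beep)
  (Manipulate, target_lost) → (Hold, close_gripper)
event = low_battery selects (Survey, close_gripper)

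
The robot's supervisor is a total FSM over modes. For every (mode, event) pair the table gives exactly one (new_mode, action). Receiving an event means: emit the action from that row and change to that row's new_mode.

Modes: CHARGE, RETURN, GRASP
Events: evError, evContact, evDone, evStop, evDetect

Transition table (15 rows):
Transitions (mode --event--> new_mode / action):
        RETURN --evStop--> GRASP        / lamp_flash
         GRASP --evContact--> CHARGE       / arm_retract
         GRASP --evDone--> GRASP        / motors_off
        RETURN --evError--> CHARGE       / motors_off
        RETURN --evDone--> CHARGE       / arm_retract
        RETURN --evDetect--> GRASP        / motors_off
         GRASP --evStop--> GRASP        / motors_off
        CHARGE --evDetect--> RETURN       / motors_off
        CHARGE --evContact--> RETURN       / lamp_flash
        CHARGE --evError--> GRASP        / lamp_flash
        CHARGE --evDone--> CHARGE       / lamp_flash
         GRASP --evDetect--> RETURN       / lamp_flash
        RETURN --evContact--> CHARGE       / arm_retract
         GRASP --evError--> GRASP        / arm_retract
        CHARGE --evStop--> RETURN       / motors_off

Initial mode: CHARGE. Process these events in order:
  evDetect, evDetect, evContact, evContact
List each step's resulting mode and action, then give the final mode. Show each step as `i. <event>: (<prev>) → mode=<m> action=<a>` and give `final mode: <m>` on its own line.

1. evDetect: (CHARGE) → mode=RETURN action=motors_off
2. evDetect: (RETURN) → mode=GRASP action=motors_off
3. evContact: (GRASP) → mode=CHARGE action=arm_retract
4. evContact: (CHARGE) → mode=RETURN action=lamp_flash

final mode: RETURN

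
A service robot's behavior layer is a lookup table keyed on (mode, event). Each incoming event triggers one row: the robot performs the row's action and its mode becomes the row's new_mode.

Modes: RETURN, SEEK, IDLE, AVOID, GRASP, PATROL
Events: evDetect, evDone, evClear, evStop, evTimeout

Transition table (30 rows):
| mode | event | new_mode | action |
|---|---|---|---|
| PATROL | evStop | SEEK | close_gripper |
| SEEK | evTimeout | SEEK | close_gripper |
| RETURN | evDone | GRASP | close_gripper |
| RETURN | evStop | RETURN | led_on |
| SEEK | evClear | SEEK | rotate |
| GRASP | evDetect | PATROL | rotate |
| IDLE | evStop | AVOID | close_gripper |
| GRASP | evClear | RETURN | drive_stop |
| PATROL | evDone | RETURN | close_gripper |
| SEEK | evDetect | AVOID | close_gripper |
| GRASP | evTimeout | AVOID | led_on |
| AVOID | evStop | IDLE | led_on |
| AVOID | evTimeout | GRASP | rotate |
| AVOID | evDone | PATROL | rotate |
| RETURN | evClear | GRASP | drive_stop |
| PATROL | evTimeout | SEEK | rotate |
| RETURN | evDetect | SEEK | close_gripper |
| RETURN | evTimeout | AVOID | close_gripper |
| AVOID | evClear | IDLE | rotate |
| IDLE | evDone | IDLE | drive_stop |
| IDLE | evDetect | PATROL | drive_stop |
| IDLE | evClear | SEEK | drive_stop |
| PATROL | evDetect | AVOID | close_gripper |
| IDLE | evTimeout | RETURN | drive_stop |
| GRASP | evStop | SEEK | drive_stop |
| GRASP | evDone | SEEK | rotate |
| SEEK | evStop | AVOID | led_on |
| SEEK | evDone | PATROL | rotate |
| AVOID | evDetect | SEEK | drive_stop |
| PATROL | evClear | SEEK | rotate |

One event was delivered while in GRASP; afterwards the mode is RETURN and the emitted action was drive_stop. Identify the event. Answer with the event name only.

evClear

try evDetect: (GRASP, evDetect) → (PATROL, rotate)
try evDone: (GRASP, evDone) → (SEEK, rotate)
try evClear: (GRASP, evClear) → (RETURN, drive_stop)  ← matches
try evStop: (GRASP, evStop) → (SEEK, drive_stop)
try evTimeout: (GRASP, evTimeout) → (AVOID, led_on)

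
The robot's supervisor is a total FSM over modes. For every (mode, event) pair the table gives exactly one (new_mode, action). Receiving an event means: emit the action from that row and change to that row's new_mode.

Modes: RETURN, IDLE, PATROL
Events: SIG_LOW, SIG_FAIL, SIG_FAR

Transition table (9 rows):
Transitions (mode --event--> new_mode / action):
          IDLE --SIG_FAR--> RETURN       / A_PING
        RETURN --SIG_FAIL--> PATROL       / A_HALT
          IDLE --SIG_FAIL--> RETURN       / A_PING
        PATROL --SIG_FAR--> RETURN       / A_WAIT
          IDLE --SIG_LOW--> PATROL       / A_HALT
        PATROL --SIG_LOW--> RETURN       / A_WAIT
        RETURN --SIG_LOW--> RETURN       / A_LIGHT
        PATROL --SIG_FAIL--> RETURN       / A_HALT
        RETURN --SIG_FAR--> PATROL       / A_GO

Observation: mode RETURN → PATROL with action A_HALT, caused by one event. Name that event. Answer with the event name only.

try SIG_LOW: (RETURN, SIG_LOW) → (RETURN, A_LIGHT)
try SIG_FAIL: (RETURN, SIG_FAIL) → (PATROL, A_HALT)  ← matches
try SIG_FAR: (RETURN, SIG_FAR) → (PATROL, A_GO)

SIG_FAIL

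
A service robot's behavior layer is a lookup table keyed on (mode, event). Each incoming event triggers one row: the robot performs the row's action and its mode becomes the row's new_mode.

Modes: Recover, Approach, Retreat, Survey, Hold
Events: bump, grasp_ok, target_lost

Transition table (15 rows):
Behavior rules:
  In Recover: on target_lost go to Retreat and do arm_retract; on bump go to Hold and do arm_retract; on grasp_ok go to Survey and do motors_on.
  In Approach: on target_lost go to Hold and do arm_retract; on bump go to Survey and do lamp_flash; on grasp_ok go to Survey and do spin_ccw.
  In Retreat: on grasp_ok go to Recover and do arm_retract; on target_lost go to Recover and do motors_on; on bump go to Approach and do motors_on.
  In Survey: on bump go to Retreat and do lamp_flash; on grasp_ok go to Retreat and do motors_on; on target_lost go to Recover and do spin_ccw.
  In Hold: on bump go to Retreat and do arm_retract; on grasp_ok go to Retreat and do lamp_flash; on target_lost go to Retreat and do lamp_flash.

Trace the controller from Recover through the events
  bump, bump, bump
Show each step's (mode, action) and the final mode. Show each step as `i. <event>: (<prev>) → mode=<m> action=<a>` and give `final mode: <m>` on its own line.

final mode: Approach

1. bump: (Recover) → mode=Hold action=arm_retract
2. bump: (Hold) → mode=Retreat action=arm_retract
3. bump: (Retreat) → mode=Approach action=motors_on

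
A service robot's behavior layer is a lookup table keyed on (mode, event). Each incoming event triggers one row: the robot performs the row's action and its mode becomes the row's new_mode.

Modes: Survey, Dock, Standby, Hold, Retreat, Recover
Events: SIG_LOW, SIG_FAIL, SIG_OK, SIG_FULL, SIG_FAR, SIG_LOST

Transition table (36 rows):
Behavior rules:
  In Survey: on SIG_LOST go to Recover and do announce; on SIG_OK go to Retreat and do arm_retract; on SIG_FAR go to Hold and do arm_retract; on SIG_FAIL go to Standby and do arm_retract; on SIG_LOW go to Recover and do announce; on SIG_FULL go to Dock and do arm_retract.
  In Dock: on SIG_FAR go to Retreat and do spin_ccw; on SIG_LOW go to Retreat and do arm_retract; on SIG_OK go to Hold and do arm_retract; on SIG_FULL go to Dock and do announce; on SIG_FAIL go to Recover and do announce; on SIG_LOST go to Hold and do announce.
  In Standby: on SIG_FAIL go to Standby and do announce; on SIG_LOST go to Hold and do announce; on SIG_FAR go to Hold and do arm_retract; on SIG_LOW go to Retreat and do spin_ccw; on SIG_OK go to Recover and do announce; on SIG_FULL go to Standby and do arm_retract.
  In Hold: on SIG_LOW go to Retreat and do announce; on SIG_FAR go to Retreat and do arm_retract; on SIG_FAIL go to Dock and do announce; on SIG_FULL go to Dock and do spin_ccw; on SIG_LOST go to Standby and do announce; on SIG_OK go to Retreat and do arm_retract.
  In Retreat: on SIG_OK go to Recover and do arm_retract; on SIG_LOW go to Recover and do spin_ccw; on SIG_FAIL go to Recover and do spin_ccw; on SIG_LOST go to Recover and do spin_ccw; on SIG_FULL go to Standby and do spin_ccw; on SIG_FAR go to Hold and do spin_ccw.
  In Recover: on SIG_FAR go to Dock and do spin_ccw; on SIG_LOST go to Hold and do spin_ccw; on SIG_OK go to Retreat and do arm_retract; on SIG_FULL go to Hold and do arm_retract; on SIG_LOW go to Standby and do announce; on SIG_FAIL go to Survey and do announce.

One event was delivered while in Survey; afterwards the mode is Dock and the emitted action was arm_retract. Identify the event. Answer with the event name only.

SIG_FULL

try SIG_LOW: (Survey, SIG_LOW) → (Recover, announce)
try SIG_FAIL: (Survey, SIG_FAIL) → (Standby, arm_retract)
try SIG_OK: (Survey, SIG_OK) → (Retreat, arm_retract)
try SIG_FULL: (Survey, SIG_FULL) → (Dock, arm_retract)  ← matches
try SIG_FAR: (Survey, SIG_FAR) → (Hold, arm_retract)
try SIG_LOST: (Survey, SIG_LOST) → (Recover, announce)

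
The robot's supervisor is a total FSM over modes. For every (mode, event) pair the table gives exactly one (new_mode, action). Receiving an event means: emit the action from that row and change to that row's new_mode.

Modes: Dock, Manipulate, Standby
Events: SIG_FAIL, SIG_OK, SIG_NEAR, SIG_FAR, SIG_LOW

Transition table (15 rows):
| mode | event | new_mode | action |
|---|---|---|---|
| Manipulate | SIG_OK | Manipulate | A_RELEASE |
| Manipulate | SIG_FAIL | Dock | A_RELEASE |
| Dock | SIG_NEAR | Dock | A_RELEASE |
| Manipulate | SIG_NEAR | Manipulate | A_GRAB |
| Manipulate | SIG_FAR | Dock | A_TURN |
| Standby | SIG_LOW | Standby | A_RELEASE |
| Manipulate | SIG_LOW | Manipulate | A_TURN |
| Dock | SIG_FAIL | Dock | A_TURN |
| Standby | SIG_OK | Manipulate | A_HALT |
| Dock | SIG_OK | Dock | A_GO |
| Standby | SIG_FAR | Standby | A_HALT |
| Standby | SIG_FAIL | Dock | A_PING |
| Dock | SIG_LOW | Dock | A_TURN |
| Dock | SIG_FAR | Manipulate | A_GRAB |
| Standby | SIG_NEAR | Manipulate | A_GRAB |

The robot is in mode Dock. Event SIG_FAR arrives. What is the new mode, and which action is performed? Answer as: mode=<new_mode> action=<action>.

current mode = Dock; filter table to that mode:
  (Dock, SIG_NEAR) → (Dock, A_RELEASE)
  (Dock, SIG_FAIL) → (Dock, A_TURN)
  (Dock, SIG_OK) → (Dock, A_GO)
  (Dock, SIG_LOW) → (Dock, A_TURN)
  (Dock, SIG_FAR) → (Manipulate, A_GRAB)  ← event matches
event = SIG_FAR selects (Manipulate, A_GRAB)

mode=Manipulate action=A_GRAB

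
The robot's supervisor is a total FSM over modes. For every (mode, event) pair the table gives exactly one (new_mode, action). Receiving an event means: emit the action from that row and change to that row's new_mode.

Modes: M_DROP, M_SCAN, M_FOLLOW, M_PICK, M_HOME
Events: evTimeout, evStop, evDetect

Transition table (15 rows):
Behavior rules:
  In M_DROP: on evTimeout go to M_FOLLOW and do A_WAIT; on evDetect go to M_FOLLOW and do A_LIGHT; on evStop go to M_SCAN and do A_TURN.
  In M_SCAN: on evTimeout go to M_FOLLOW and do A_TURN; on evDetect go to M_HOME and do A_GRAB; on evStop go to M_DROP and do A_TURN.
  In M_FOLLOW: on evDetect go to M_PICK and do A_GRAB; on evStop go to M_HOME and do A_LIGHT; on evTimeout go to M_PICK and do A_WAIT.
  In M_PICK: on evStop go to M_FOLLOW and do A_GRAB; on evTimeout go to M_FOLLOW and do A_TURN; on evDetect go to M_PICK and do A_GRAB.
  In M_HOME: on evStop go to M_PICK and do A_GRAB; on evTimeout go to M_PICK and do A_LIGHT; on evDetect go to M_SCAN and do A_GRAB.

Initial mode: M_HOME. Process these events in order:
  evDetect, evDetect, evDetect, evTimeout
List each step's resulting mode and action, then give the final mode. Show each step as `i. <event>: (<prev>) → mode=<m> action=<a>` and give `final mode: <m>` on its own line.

1. evDetect: (M_HOME) → mode=M_SCAN action=A_GRAB
2. evDetect: (M_SCAN) → mode=M_HOME action=A_GRAB
3. evDetect: (M_HOME) → mode=M_SCAN action=A_GRAB
4. evTimeout: (M_SCAN) → mode=M_FOLLOW action=A_TURN

final mode: M_FOLLOW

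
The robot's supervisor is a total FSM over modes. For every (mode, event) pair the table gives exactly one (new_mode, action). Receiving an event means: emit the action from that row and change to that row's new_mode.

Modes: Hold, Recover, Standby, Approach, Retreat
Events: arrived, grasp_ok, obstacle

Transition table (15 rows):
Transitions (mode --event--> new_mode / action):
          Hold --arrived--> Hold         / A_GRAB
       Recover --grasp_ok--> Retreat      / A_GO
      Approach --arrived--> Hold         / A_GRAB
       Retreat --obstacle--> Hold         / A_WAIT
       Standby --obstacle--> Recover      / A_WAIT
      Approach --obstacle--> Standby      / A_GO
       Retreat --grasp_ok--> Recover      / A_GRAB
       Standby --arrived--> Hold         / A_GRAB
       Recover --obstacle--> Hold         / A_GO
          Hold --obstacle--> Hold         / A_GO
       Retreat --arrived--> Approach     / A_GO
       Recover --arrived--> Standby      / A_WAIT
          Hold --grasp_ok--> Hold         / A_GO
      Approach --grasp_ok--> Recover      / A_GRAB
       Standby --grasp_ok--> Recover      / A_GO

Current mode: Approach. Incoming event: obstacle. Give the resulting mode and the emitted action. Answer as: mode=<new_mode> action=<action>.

mode=Standby action=A_GO

current mode = Approach; filter table to that mode:
  (Approach, arrived) → (Hold, A_GRAB)
  (Approach, obstacle) → (Standby, A_GO)  ← event matches
  (Approach, grasp_ok) → (Recover, A_GRAB)
event = obstacle selects (Standby, A_GO)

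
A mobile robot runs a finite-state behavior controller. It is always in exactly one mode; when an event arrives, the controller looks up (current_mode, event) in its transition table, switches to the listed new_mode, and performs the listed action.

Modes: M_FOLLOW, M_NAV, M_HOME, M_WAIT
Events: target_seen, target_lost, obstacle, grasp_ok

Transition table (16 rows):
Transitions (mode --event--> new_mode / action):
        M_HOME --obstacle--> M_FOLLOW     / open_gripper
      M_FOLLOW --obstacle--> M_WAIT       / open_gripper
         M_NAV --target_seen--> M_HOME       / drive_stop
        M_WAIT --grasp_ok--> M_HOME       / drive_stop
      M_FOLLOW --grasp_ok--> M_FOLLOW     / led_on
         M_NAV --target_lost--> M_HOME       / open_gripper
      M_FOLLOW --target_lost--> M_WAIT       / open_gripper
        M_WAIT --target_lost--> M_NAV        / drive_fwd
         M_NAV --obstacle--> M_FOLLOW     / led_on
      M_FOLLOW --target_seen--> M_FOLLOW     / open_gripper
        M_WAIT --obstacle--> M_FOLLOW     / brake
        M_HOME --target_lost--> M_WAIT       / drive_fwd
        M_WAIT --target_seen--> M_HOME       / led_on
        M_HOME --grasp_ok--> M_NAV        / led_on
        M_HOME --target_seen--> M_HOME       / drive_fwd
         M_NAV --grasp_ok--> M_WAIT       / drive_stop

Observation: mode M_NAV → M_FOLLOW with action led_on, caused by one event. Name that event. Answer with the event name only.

obstacle

try target_seen: (M_NAV, target_seen) → (M_HOME, drive_stop)
try target_lost: (M_NAV, target_lost) → (M_HOME, open_gripper)
try obstacle: (M_NAV, obstacle) → (M_FOLLOW, led_on)  ← matches
try grasp_ok: (M_NAV, grasp_ok) → (M_WAIT, drive_stop)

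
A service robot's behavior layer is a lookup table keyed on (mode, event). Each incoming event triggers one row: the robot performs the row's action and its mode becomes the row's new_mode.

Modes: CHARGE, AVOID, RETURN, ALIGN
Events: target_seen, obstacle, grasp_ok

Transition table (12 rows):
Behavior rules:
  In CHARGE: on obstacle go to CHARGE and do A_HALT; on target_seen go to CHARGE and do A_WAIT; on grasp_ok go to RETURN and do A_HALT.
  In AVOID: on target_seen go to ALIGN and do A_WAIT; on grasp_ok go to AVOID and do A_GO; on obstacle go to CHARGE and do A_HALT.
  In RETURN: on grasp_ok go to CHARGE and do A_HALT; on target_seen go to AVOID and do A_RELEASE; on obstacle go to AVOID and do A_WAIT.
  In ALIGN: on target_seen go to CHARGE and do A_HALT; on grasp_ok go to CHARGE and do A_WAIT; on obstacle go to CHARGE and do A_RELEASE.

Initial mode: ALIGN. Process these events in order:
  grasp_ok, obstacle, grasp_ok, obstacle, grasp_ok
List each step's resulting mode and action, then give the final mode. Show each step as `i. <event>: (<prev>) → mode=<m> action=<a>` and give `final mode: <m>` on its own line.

final mode: AVOID

1. grasp_ok: (ALIGN) → mode=CHARGE action=A_WAIT
2. obstacle: (CHARGE) → mode=CHARGE action=A_HALT
3. grasp_ok: (CHARGE) → mode=RETURN action=A_HALT
4. obstacle: (RETURN) → mode=AVOID action=A_WAIT
5. grasp_ok: (AVOID) → mode=AVOID action=A_GO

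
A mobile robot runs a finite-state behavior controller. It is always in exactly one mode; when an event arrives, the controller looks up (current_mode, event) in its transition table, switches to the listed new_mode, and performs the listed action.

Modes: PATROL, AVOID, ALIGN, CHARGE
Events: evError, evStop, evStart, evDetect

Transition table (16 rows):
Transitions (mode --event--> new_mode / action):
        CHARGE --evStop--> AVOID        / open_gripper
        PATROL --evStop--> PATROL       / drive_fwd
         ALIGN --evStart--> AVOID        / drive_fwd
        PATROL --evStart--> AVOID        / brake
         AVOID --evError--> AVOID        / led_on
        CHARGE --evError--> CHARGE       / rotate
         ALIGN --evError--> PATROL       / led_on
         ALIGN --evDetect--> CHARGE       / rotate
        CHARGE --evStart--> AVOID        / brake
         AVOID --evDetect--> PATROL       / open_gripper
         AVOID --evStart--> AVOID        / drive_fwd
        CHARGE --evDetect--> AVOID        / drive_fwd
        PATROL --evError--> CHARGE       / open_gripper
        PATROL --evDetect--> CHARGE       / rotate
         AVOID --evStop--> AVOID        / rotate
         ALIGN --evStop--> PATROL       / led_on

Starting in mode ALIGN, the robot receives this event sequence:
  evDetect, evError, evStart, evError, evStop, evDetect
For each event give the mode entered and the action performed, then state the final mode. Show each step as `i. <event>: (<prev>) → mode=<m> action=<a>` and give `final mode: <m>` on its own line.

final mode: PATROL

1. evDetect: (ALIGN) → mode=CHARGE action=rotate
2. evError: (CHARGE) → mode=CHARGE action=rotate
3. evStart: (CHARGE) → mode=AVOID action=brake
4. evError: (AVOID) → mode=AVOID action=led_on
5. evStop: (AVOID) → mode=AVOID action=rotate
6. evDetect: (AVOID) → mode=PATROL action=open_gripper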